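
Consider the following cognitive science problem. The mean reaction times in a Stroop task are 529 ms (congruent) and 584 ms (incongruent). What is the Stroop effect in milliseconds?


Stroop effect = RT(incongruent) - RT(congruent)
= 584 - 529
= 55 ms


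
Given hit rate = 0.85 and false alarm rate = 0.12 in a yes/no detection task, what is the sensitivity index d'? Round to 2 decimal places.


d' = z(HR) - z(FAR)
z(0.85) = 1.0364
z(0.12) = -1.175
d' = 1.0364 - -1.175
= 2.21


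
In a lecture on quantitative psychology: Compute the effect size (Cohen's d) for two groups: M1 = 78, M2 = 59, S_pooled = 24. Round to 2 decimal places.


Cohen's d = (M1 - M2) / S_pooled
= (78 - 59) / 24
= 19 / 24
= 0.79


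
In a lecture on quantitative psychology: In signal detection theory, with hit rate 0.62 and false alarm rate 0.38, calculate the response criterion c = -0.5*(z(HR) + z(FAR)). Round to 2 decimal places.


c = -0.5 * (z(HR) + z(FAR))
z(0.62) = 0.3055
z(0.38) = -0.3055
c = -0.5 * (0.3055 + -0.3055)
= -0.5 * 0.0
= 0.00


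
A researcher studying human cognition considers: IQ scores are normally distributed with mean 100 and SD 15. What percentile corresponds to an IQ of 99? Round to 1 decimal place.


z = (IQ - mean) / SD
z = (99 - 100) / 15 = -0.0667
Percentile = Phi(-0.0667) * 100
Phi(-0.0667) = 0.47341
= 47.3


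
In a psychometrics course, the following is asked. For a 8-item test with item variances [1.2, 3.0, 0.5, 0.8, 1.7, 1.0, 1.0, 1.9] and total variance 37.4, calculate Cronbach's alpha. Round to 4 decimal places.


alpha = (k/(k-1)) * (1 - sum(s_i^2)/s_total^2)
sum(item variances) = 11.1
k/(k-1) = 8/7 = 1.142857
1 - 11.1/37.4 = 1 - 0.296791 = 0.703209
alpha = 1.142857 * 0.703209
= 0.8037


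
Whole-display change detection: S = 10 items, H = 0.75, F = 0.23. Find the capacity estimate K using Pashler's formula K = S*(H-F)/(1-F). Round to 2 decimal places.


K = S * (H - F) / (1 - F)
H - F = 0.52
1 - F = 0.77
K = 10 * 0.52 / 0.77
= 6.75


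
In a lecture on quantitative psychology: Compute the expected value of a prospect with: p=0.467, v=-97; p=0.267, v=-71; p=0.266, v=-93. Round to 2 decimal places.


EU = sum(p_i * v_i)
0.467 * -97 = -45.299
0.267 * -71 = -18.957
0.266 * -93 = -24.738
EU = -45.299 + -18.957 + -24.738
= -88.99


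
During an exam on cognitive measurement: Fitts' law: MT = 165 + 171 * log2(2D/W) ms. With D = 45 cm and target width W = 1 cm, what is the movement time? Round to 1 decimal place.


MT = 165 + 171 * log2(2*45/1)
2D/W = 90.0
log2(90.0) = 6.4919
MT = 165 + 171 * 6.4919
= 1275.1 ms


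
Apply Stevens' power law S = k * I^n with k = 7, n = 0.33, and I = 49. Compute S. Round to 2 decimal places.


S = 7 * 49^0.33
49^0.33 = 3.6121
S = 7 * 3.6121
= 25.28


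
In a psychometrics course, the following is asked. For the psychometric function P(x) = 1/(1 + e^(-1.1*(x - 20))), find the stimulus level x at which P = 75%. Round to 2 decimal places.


At P = 0.75: 0.75 = 1/(1 + e^(-k*(x-x0)))
Solving: e^(-k*(x-x0)) = 1/3
x = x0 + ln(3)/k
ln(3) = 1.0986
x = 20 + 1.0986/1.1
= 20 + 0.9987
= 21.00


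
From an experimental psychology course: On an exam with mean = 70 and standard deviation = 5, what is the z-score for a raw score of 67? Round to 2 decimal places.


z = (X - mu) / sigma
= (67 - 70) / 5
= -3 / 5
= -0.60


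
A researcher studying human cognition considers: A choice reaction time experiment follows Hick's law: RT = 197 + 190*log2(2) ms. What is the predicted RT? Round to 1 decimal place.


RT = 197 + 190 * log2(2)
log2(2) = 1.0
RT = 197 + 190 * 1.0
= 197 + 190.0
= 387.0 ms


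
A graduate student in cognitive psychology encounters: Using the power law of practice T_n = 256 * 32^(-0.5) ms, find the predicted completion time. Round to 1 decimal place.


T_n = 256 * 32^(-0.5)
32^(-0.5) = 0.176777
T_n = 256 * 0.176777
= 45.3 ms


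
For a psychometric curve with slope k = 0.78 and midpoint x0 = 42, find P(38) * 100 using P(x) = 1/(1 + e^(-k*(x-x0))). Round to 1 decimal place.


P(x) = 1/(1 + e^(-0.78*(38 - 42)))
Exponent = -0.78 * -4 = 3.12
e^(3.12) = 22.64638
P = 1/(1 + 22.64638) = 0.04229
Percentage = 4.2


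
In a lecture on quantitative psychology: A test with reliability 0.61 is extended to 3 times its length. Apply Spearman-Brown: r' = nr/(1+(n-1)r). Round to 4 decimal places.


r_new = n*r / (1 + (n-1)*r)
Numerator = 3 * 0.61 = 1.83
Denominator = 1 + 2 * 0.61 = 2.22
r_new = 1.83 / 2.22
= 0.8243


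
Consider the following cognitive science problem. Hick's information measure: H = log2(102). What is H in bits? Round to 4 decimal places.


H = log2(n)
H = log2(102)
= 6.6724


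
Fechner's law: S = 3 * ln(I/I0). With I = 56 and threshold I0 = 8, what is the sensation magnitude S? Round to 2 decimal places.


S = 3 * ln(56/8)
I/I0 = 7.0
ln(7.0) = 1.9459
S = 3 * 1.9459
= 5.84


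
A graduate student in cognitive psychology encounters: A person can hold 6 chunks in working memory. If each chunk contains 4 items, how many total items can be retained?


Total items = chunks * items_per_chunk
= 6 * 4
= 24


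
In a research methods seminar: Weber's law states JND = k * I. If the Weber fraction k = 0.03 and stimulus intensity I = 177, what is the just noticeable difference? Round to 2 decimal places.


JND = k * I
JND = 0.03 * 177
= 5.31


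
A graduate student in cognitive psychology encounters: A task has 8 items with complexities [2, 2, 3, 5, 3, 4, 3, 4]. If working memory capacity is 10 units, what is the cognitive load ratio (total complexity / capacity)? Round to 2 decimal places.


Total complexity = 2 + 2 + 3 + 5 + 3 + 4 + 3 + 4 = 26
Load = total / capacity = 26 / 10
= 2.60


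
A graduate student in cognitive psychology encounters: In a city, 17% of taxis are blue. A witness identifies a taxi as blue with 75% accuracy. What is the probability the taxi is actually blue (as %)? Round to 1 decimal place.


P(blue | says blue) = P(says blue | blue)*P(blue) / [P(says blue | blue)*P(blue) + P(says blue | not blue)*P(not blue)]
Numerator = 0.75 * 0.17 = 0.1275
False identification = 0.25 * 0.83 = 0.2075
P = 0.1275 / (0.1275 + 0.2075)
= 0.1275 / 0.335
As percentage = 38.1


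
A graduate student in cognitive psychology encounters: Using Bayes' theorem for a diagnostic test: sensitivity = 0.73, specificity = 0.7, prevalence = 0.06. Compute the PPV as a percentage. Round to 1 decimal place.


PPV = (sens * prev) / (sens * prev + (1-spec) * (1-prev))
Numerator = 0.73 * 0.06 = 0.0438
P(positive and no disease) = (1 - spec) * (1 - prev) = (1 - 0.7) * (1 - 0.06) = 0.282
Denominator = 0.0438 + 0.282 = 0.3258
PPV = 0.0438 / 0.3258 = 0.134438
As percentage = 13.4


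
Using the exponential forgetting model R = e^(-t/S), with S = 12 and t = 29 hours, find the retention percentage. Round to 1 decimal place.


R = e^(-t/S)
-t/S = -29/12 = -2.416667
R = e^(-2.416667) = 0.089218
Percentage = 0.089218 * 100
= 8.9


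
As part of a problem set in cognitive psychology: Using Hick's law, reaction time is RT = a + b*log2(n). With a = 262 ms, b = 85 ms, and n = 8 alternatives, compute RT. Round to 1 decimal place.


RT = 262 + 85 * log2(8)
log2(8) = 3.0
RT = 262 + 85 * 3.0
= 262 + 255.0
= 517.0 ms


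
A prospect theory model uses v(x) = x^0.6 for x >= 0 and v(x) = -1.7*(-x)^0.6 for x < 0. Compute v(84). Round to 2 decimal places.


Since x = 84 >= 0, use v(x) = x^0.6
84^0.6 = 14.2747
v(84) = 14.27


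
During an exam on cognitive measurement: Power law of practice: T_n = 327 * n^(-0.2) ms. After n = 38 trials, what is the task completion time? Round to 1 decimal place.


T_n = 327 * 38^(-0.2)
38^(-0.2) = 0.483107
T_n = 327 * 0.483107
= 158.0 ms


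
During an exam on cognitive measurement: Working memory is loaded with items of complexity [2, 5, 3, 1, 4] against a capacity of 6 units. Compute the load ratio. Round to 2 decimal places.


Total complexity = 2 + 5 + 3 + 1 + 4 = 15
Load = total / capacity = 15 / 6
= 2.50


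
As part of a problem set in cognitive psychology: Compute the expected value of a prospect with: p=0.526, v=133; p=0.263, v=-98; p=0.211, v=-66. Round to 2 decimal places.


EU = sum(p_i * v_i)
0.526 * 133 = 69.958
0.263 * -98 = -25.774
0.211 * -66 = -13.926
EU = 69.958 + -25.774 + -13.926
= 30.26


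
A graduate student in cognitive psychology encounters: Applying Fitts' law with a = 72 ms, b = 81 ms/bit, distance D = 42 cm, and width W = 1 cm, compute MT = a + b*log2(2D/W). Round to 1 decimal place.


MT = 72 + 81 * log2(2*42/1)
2D/W = 84.0
log2(84.0) = 6.3923
MT = 72 + 81 * 6.3923
= 589.8 ms


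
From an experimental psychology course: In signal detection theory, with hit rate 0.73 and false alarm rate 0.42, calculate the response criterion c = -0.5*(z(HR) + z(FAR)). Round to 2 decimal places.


c = -0.5 * (z(HR) + z(FAR))
z(0.73) = 0.6128
z(0.42) = -0.2019
c = -0.5 * (0.6128 + -0.2019)
= -0.5 * 0.4109
= -0.21


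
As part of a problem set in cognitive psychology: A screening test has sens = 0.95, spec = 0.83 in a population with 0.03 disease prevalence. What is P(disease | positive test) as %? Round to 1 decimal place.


PPV = (sens * prev) / (sens * prev + (1-spec) * (1-prev))
Numerator = 0.95 * 0.03 = 0.0285
P(positive and no disease) = (1 - spec) * (1 - prev) = (1 - 0.83) * (1 - 0.03) = 0.1649
Denominator = 0.0285 + 0.1649 = 0.1934
PPV = 0.0285 / 0.1934 = 0.147363
As percentage = 14.7


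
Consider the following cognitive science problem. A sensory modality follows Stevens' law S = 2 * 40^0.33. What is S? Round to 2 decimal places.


S = 2 * 40^0.33
40^0.33 = 3.3782
S = 2 * 3.3782
= 6.76


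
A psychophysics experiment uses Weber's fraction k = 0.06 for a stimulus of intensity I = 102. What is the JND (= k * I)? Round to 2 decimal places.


JND = k * I
JND = 0.06 * 102
= 6.12


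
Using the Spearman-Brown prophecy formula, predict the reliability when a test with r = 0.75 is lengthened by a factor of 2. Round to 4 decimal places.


r_new = n*r / (1 + (n-1)*r)
Numerator = 2 * 0.75 = 1.5
Denominator = 1 + 1 * 0.75 = 1.75
r_new = 1.5 / 1.75
= 0.8571


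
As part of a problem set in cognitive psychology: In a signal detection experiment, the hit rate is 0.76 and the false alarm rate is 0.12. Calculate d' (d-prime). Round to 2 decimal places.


d' = z(HR) - z(FAR)
z(0.76) = 0.7063
z(0.12) = -1.175
d' = 0.7063 - -1.175
= 1.88


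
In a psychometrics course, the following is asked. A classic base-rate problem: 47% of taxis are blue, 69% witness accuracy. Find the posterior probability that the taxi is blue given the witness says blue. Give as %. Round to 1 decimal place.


P(blue | says blue) = P(says blue | blue)*P(blue) / [P(says blue | blue)*P(blue) + P(says blue | not blue)*P(not blue)]
Numerator = 0.69 * 0.47 = 0.3243
False identification = 0.31 * 0.53 = 0.1643
P = 0.3243 / (0.3243 + 0.1643)
= 0.3243 / 0.4886
As percentage = 66.4


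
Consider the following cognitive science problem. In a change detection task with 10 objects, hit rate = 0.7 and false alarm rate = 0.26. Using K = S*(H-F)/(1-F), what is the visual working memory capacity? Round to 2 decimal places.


K = S * (H - F) / (1 - F)
H - F = 0.44
1 - F = 0.74
K = 10 * 0.44 / 0.74
= 5.95


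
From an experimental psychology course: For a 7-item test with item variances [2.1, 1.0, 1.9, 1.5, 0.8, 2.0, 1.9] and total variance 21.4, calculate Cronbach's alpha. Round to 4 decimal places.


alpha = (k/(k-1)) * (1 - sum(s_i^2)/s_total^2)
sum(item variances) = 11.2
k/(k-1) = 7/6 = 1.166667
1 - 11.2/21.4 = 1 - 0.523364 = 0.476636
alpha = 1.166667 * 0.476636
= 0.5561


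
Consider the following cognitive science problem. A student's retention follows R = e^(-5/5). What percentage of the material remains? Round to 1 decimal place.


R = e^(-t/S)
-t/S = -5/5 = -1.0
R = e^(-1.0) = 0.367879
Percentage = 0.367879 * 100
= 36.8


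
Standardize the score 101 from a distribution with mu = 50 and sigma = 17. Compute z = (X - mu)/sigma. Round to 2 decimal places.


z = (X - mu) / sigma
= (101 - 50) / 17
= 51 / 17
= 3.00


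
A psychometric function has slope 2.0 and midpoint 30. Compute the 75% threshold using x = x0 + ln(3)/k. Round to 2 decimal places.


At P = 0.75: 0.75 = 1/(1 + e^(-k*(x-x0)))
Solving: e^(-k*(x-x0)) = 1/3
x = x0 + ln(3)/k
ln(3) = 1.0986
x = 30 + 1.0986/2.0
= 30 + 0.5493
= 30.55


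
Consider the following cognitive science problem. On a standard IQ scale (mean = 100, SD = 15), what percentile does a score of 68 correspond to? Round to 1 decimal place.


z = (IQ - mean) / SD
z = (68 - 100) / 15 = -2.1333
Percentile = Phi(-2.1333) * 100
Phi(-2.1333) = 0.01645
= 1.6


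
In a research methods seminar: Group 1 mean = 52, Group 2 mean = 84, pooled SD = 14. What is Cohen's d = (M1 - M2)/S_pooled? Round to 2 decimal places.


Cohen's d = (M1 - M2) / S_pooled
= (52 - 84) / 14
= -32 / 14
= -2.29


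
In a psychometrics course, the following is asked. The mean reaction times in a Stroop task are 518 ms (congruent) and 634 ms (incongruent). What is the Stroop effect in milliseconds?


Stroop effect = RT(incongruent) - RT(congruent)
= 634 - 518
= 116 ms


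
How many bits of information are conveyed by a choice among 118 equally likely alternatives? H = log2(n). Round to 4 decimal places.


H = log2(n)
H = log2(118)
= 6.8826


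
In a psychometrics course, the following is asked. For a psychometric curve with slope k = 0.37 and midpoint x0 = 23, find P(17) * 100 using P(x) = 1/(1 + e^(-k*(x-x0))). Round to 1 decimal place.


P(x) = 1/(1 + e^(-0.37*(17 - 23)))
Exponent = -0.37 * -6 = 2.22
e^(2.22) = 9.207331
P = 1/(1 + 9.207331) = 0.097969
Percentage = 9.8


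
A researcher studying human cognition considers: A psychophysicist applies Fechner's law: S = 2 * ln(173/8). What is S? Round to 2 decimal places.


S = 2 * ln(173/8)
I/I0 = 21.625
ln(21.625) = 3.0739
S = 2 * 3.0739
= 6.15


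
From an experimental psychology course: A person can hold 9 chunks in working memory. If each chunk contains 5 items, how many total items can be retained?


Total items = chunks * items_per_chunk
= 9 * 5
= 45


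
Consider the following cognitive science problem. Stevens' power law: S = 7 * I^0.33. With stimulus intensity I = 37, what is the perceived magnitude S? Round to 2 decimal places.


S = 7 * 37^0.33
37^0.33 = 3.2924
S = 7 * 3.2924
= 23.05


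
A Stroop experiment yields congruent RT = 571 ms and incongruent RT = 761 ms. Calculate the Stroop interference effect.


Stroop effect = RT(incongruent) - RT(congruent)
= 761 - 571
= 190 ms


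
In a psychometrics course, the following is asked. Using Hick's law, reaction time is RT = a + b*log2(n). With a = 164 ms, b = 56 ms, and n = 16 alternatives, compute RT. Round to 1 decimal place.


RT = 164 + 56 * log2(16)
log2(16) = 4.0
RT = 164 + 56 * 4.0
= 164 + 224.0
= 388.0 ms


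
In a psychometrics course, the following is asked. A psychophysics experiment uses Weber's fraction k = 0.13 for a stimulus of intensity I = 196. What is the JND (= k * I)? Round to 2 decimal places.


JND = k * I
JND = 0.13 * 196
= 25.48


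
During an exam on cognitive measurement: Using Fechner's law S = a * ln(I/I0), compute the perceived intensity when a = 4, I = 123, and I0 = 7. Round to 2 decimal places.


S = 4 * ln(123/7)
I/I0 = 17.571429
ln(17.571429) = 2.8663
S = 4 * 2.8663
= 11.47


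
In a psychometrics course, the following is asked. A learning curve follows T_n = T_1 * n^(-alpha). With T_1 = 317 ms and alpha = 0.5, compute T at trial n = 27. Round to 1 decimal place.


T_n = 317 * 27^(-0.5)
27^(-0.5) = 0.19245
T_n = 317 * 0.19245
= 61.0 ms


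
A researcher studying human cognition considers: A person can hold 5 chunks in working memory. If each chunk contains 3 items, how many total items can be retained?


Total items = chunks * items_per_chunk
= 5 * 3
= 15


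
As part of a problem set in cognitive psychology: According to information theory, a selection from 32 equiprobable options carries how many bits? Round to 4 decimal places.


H = log2(n)
H = log2(32)
= 5.0000


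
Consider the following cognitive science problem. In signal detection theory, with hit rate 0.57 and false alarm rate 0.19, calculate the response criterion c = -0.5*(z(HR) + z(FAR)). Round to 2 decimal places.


c = -0.5 * (z(HR) + z(FAR))
z(0.57) = 0.1764
z(0.19) = -0.8779
c = -0.5 * (0.1764 + -0.8779)
= -0.5 * -0.7015
= 0.35


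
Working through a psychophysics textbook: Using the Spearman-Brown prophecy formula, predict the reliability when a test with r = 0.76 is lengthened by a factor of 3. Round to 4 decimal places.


r_new = n*r / (1 + (n-1)*r)
Numerator = 3 * 0.76 = 2.28
Denominator = 1 + 2 * 0.76 = 2.52
r_new = 2.28 / 2.52
= 0.9048


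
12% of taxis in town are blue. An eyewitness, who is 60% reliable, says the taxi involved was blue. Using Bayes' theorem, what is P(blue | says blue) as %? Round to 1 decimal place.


P(blue | says blue) = P(says blue | blue)*P(blue) / [P(says blue | blue)*P(blue) + P(says blue | not blue)*P(not blue)]
Numerator = 0.6 * 0.12 = 0.072
False identification = 0.4 * 0.88 = 0.352
P = 0.072 / (0.072 + 0.352)
= 0.072 / 0.424
As percentage = 17.0


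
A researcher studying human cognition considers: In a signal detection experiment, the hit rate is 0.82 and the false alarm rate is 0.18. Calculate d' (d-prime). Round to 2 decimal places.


d' = z(HR) - z(FAR)
z(0.82) = 0.9154
z(0.18) = -0.9154
d' = 0.9154 - -0.9154
= 1.83


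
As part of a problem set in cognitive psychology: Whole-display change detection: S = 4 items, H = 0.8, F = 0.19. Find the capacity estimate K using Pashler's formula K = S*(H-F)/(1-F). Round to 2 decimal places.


K = S * (H - F) / (1 - F)
H - F = 0.61
1 - F = 0.81
K = 4 * 0.61 / 0.81
= 3.01


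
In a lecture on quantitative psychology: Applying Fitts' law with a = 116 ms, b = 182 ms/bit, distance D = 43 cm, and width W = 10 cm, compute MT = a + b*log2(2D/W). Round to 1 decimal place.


MT = 116 + 182 * log2(2*43/10)
2D/W = 8.6
log2(8.6) = 3.1043
MT = 116 + 182 * 3.1043
= 681.0 ms


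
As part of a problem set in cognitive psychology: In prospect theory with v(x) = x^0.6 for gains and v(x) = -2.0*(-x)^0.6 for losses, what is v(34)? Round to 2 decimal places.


Since x = 34 >= 0, use v(x) = x^0.6
34^0.6 = 8.2964
v(34) = 8.30


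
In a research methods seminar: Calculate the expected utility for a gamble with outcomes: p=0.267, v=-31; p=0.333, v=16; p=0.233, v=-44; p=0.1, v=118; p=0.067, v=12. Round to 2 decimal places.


EU = sum(p_i * v_i)
0.267 * -31 = -8.277
0.333 * 16 = 5.328
0.233 * -44 = -10.252
0.1 * 118 = 11.8
0.067 * 12 = 0.804
EU = -8.277 + 5.328 + -10.252 + 11.8 + 0.804
= -0.60


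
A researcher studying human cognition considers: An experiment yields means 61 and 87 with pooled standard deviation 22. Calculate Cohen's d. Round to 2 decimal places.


Cohen's d = (M1 - M2) / S_pooled
= (61 - 87) / 22
= -26 / 22
= -1.18


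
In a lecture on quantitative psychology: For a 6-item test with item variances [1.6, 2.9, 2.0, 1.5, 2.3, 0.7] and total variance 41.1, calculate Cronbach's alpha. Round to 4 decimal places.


alpha = (k/(k-1)) * (1 - sum(s_i^2)/s_total^2)
sum(item variances) = 11.0
k/(k-1) = 6/5 = 1.2
1 - 11.0/41.1 = 1 - 0.26764 = 0.73236
alpha = 1.2 * 0.73236
= 0.8788


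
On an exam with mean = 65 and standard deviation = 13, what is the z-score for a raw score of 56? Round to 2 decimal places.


z = (X - mu) / sigma
= (56 - 65) / 13
= -9 / 13
= -0.69


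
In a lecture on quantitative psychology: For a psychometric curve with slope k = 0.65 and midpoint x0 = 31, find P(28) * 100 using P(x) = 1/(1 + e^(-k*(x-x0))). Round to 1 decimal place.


P(x) = 1/(1 + e^(-0.65*(28 - 31)))
Exponent = -0.65 * -3 = 1.95
e^(1.95) = 7.028688
P = 1/(1 + 7.028688) = 0.124553
Percentage = 12.5


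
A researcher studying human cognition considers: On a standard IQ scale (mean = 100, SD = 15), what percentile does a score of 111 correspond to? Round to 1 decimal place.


z = (IQ - mean) / SD
z = (111 - 100) / 15 = 0.7333
Percentile = Phi(0.7333) * 100
Phi(0.7333) = 0.768312
= 76.8


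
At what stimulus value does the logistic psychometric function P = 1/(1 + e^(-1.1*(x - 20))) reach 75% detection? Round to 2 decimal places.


At P = 0.75: 0.75 = 1/(1 + e^(-k*(x-x0)))
Solving: e^(-k*(x-x0)) = 1/3
x = x0 + ln(3)/k
ln(3) = 1.0986
x = 20 + 1.0986/1.1
= 20 + 0.9987
= 21.00


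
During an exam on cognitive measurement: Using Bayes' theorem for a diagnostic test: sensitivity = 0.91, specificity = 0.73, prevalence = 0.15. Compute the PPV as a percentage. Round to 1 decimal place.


PPV = (sens * prev) / (sens * prev + (1-spec) * (1-prev))
Numerator = 0.91 * 0.15 = 0.1365
P(positive and no disease) = (1 - spec) * (1 - prev) = (1 - 0.73) * (1 - 0.15) = 0.2295
Denominator = 0.1365 + 0.2295 = 0.366
PPV = 0.1365 / 0.366 = 0.372951
As percentage = 37.3


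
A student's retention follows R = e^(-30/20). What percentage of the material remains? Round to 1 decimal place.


R = e^(-t/S)
-t/S = -30/20 = -1.5
R = e^(-1.5) = 0.22313
Percentage = 0.22313 * 100
= 22.3


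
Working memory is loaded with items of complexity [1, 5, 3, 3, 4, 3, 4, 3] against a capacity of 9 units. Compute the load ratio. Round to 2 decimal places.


Total complexity = 1 + 5 + 3 + 3 + 4 + 3 + 4 + 3 = 26
Load = total / capacity = 26 / 9
= 2.89


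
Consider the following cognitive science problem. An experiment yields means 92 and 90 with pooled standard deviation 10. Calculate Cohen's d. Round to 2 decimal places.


Cohen's d = (M1 - M2) / S_pooled
= (92 - 90) / 10
= 2 / 10
= 0.20


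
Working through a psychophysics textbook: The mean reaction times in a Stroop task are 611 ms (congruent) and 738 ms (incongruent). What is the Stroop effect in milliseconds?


Stroop effect = RT(incongruent) - RT(congruent)
= 738 - 611
= 127 ms


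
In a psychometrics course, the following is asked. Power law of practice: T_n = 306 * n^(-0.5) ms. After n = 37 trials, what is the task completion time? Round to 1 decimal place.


T_n = 306 * 37^(-0.5)
37^(-0.5) = 0.164399
T_n = 306 * 0.164399
= 50.3 ms


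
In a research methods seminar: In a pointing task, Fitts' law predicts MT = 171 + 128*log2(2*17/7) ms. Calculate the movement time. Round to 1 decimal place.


MT = 171 + 128 * log2(2*17/7)
2D/W = 4.857143
log2(4.857143) = 2.2801
MT = 171 + 128 * 2.2801
= 462.9 ms


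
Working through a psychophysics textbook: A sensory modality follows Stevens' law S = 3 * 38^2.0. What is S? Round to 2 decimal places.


S = 3 * 38^2.0
38^2.0 = 1444.0
S = 3 * 1444.0
= 4332.00


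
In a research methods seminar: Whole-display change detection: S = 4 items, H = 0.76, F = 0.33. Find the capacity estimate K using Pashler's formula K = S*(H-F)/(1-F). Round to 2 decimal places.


K = S * (H - F) / (1 - F)
H - F = 0.43
1 - F = 0.67
K = 4 * 0.43 / 0.67
= 2.57


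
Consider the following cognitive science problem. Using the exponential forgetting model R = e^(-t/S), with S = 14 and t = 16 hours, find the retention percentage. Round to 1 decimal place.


R = e^(-t/S)
-t/S = -16/14 = -1.142857
R = e^(-1.142857) = 0.318907
Percentage = 0.318907 * 100
= 31.9


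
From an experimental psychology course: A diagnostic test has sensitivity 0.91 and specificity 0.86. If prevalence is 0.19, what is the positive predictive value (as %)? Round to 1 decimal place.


PPV = (sens * prev) / (sens * prev + (1-spec) * (1-prev))
Numerator = 0.91 * 0.19 = 0.1729
P(positive and no disease) = (1 - spec) * (1 - prev) = (1 - 0.86) * (1 - 0.19) = 0.1134
Denominator = 0.1729 + 0.1134 = 0.2863
PPV = 0.1729 / 0.2863 = 0.603912
As percentage = 60.4


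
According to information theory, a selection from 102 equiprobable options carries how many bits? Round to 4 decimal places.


H = log2(n)
H = log2(102)
= 6.6724


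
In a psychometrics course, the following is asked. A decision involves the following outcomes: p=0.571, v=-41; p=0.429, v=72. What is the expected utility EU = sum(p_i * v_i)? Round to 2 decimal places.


EU = sum(p_i * v_i)
0.571 * -41 = -23.411
0.429 * 72 = 30.888
EU = -23.411 + 30.888
= 7.48


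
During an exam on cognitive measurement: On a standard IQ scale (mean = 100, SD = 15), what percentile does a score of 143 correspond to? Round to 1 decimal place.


z = (IQ - mean) / SD
z = (143 - 100) / 15 = 2.8667
Percentile = Phi(2.8667) * 100
Phi(2.8667) = 0.997926
= 99.8


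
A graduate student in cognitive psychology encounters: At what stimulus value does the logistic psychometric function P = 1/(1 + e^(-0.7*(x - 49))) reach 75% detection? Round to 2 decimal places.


At P = 0.75: 0.75 = 1/(1 + e^(-k*(x-x0)))
Solving: e^(-k*(x-x0)) = 1/3
x = x0 + ln(3)/k
ln(3) = 1.0986
x = 49 + 1.0986/0.7
= 49 + 1.5694
= 50.57


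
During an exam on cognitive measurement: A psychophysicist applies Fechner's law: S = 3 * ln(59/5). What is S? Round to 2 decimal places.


S = 3 * ln(59/5)
I/I0 = 11.8
ln(11.8) = 2.4681
S = 3 * 2.4681
= 7.40


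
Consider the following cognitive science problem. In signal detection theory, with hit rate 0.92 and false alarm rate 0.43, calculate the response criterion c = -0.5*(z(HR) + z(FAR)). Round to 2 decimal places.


c = -0.5 * (z(HR) + z(FAR))
z(0.92) = 1.4051
z(0.43) = -0.1764
c = -0.5 * (1.4051 + -0.1764)
= -0.5 * 1.2287
= -0.61


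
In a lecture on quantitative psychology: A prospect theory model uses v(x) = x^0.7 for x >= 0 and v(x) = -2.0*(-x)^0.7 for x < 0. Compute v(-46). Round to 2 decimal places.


Since x = -46 < 0, use v(x) = -lambda*(-x)^alpha
(-x) = 46
46^0.7 = 14.5858
v(-46) = -2.0 * 14.5858
= -29.17


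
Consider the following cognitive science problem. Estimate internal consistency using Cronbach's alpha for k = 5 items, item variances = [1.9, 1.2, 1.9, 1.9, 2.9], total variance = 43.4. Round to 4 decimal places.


alpha = (k/(k-1)) * (1 - sum(s_i^2)/s_total^2)
sum(item variances) = 9.8
k/(k-1) = 5/4 = 1.25
1 - 9.8/43.4 = 1 - 0.225806 = 0.774194
alpha = 1.25 * 0.774194
= 0.9677


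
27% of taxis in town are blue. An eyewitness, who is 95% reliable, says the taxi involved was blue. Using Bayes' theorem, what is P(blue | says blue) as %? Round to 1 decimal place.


P(blue | says blue) = P(says blue | blue)*P(blue) / [P(says blue | blue)*P(blue) + P(says blue | not blue)*P(not blue)]
Numerator = 0.95 * 0.27 = 0.2565
False identification = 0.05 * 0.73 = 0.0365
P = 0.2565 / (0.2565 + 0.0365)
= 0.2565 / 0.293
As percentage = 87.5


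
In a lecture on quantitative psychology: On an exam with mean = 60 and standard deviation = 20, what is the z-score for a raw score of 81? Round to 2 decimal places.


z = (X - mu) / sigma
= (81 - 60) / 20
= 21 / 20
= 1.05


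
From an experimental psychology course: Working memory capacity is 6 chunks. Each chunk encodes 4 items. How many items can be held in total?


Total items = chunks * items_per_chunk
= 6 * 4
= 24


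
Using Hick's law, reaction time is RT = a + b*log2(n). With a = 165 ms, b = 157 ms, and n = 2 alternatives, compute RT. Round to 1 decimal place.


RT = 165 + 157 * log2(2)
log2(2) = 1.0
RT = 165 + 157 * 1.0
= 165 + 157.0
= 322.0 ms


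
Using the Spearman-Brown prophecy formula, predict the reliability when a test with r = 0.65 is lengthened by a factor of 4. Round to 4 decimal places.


r_new = n*r / (1 + (n-1)*r)
Numerator = 4 * 0.65 = 2.6
Denominator = 1 + 3 * 0.65 = 2.95
r_new = 2.6 / 2.95
= 0.8814


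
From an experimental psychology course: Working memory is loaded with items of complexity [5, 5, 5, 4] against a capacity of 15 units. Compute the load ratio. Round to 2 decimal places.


Total complexity = 5 + 5 + 5 + 4 = 19
Load = total / capacity = 19 / 15
= 1.27


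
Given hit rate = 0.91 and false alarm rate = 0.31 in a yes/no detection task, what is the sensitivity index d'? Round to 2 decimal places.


d' = z(HR) - z(FAR)
z(0.91) = 1.3408
z(0.31) = -0.4959
d' = 1.3408 - -0.4959
= 1.84


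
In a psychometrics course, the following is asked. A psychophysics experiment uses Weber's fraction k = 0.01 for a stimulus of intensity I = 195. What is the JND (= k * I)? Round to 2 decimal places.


JND = k * I
JND = 0.01 * 195
= 1.95


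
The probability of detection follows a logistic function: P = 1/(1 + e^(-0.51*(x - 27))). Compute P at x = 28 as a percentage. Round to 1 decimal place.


P(x) = 1/(1 + e^(-0.51*(28 - 27)))
Exponent = -0.51 * 1 = -0.51
e^(-0.51) = 0.600496
P = 1/(1 + 0.600496) = 0.624806
Percentage = 62.5


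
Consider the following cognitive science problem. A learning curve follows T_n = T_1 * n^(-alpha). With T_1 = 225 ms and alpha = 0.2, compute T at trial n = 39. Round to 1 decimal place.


T_n = 225 * 39^(-0.2)
39^(-0.2) = 0.480604
T_n = 225 * 0.480604
= 108.1 ms


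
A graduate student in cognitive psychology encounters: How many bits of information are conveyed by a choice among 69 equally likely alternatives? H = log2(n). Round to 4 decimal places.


H = log2(n)
H = log2(69)
= 6.1085


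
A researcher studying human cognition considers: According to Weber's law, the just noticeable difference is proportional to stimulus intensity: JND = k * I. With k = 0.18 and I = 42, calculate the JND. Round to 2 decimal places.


JND = k * I
JND = 0.18 * 42
= 7.56


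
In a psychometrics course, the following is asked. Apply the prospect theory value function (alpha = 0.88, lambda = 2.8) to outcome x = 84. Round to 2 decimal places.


Since x = 84 >= 0, use v(x) = x^0.88
84^0.88 = 49.3589
v(84) = 49.36


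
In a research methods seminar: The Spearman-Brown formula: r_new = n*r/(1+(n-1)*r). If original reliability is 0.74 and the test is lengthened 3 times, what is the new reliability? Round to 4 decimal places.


r_new = n*r / (1 + (n-1)*r)
Numerator = 3 * 0.74 = 2.22
Denominator = 1 + 2 * 0.74 = 2.48
r_new = 2.22 / 2.48
= 0.8952


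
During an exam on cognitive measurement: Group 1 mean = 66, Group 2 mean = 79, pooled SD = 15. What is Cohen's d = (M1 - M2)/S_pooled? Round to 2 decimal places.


Cohen's d = (M1 - M2) / S_pooled
= (66 - 79) / 15
= -13 / 15
= -0.87


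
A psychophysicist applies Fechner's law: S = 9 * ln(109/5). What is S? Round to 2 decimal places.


S = 9 * ln(109/5)
I/I0 = 21.8
ln(21.8) = 3.0819
S = 9 * 3.0819
= 27.74


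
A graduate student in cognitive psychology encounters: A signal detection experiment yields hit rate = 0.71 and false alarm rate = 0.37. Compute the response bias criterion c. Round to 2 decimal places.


c = -0.5 * (z(HR) + z(FAR))
z(0.71) = 0.5534
z(0.37) = -0.3319
c = -0.5 * (0.5534 + -0.3319)
= -0.5 * 0.2215
= -0.11


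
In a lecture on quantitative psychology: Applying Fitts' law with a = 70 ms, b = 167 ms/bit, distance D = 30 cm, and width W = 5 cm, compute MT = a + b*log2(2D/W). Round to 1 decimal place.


MT = 70 + 167 * log2(2*30/5)
2D/W = 12.0
log2(12.0) = 3.585
MT = 70 + 167 * 3.585
= 668.7 ms


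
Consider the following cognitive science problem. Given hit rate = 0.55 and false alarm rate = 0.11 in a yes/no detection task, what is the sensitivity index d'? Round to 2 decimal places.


d' = z(HR) - z(FAR)
z(0.55) = 0.1257
z(0.11) = -1.2265
d' = 0.1257 - -1.2265
= 1.35


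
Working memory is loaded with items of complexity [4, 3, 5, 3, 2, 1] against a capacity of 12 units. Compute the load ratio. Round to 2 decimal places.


Total complexity = 4 + 3 + 5 + 3 + 2 + 1 = 18
Load = total / capacity = 18 / 12
= 1.50


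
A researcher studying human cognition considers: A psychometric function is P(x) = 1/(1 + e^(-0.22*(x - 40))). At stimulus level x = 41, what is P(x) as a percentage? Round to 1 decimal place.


P(x) = 1/(1 + e^(-0.22*(41 - 40)))
Exponent = -0.22 * 1 = -0.22
e^(-0.22) = 0.802519
P = 1/(1 + 0.802519) = 0.554779
Percentage = 55.5


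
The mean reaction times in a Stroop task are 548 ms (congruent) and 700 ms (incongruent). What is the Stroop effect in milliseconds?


Stroop effect = RT(incongruent) - RT(congruent)
= 700 - 548
= 152 ms


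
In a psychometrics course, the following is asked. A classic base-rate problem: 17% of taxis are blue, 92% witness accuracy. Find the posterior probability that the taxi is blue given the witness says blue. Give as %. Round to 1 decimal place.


P(blue | says blue) = P(says blue | blue)*P(blue) / [P(says blue | blue)*P(blue) + P(says blue | not blue)*P(not blue)]
Numerator = 0.92 * 0.17 = 0.1564
False identification = 0.08 * 0.83 = 0.0664
P = 0.1564 / (0.1564 + 0.0664)
= 0.1564 / 0.2228
As percentage = 70.2


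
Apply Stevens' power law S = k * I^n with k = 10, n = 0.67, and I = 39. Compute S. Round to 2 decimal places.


S = 10 * 39^0.67
39^0.67 = 11.6416
S = 10 * 11.6416
= 116.42


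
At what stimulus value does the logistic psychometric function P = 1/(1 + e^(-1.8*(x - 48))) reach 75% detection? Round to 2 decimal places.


At P = 0.75: 0.75 = 1/(1 + e^(-k*(x-x0)))
Solving: e^(-k*(x-x0)) = 1/3
x = x0 + ln(3)/k
ln(3) = 1.0986
x = 48 + 1.0986/1.8
= 48 + 0.6103
= 48.61


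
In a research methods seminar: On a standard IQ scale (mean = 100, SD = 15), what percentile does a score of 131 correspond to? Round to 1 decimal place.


z = (IQ - mean) / SD
z = (131 - 100) / 15 = 2.0667
Percentile = Phi(2.0667) * 100
Phi(2.0667) = 0.980619
= 98.1


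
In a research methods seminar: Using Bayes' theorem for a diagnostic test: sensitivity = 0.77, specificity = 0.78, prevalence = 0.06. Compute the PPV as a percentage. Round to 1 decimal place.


PPV = (sens * prev) / (sens * prev + (1-spec) * (1-prev))
Numerator = 0.77 * 0.06 = 0.0462
P(positive and no disease) = (1 - spec) * (1 - prev) = (1 - 0.78) * (1 - 0.06) = 0.2068
Denominator = 0.0462 + 0.2068 = 0.253
PPV = 0.0462 / 0.253 = 0.182609
As percentage = 18.3


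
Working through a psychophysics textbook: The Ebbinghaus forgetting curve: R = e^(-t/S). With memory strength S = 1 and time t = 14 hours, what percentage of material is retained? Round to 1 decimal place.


R = e^(-t/S)
-t/S = -14/1 = -14.0
R = e^(-14.0) = 1e-06
Percentage = 1e-06 * 100
= 0.0


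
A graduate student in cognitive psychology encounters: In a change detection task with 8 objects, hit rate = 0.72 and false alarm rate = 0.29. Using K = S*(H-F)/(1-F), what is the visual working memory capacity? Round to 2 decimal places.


K = S * (H - F) / (1 - F)
H - F = 0.43
1 - F = 0.71
K = 8 * 0.43 / 0.71
= 4.85


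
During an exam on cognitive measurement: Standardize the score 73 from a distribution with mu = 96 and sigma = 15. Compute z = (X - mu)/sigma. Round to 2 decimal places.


z = (X - mu) / sigma
= (73 - 96) / 15
= -23 / 15
= -1.53


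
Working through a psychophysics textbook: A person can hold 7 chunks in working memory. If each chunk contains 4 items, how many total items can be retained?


Total items = chunks * items_per_chunk
= 7 * 4
= 28


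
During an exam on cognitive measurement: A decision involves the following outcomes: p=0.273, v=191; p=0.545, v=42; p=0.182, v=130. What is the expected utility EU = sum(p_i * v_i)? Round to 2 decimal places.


EU = sum(p_i * v_i)
0.273 * 191 = 52.143
0.545 * 42 = 22.89
0.182 * 130 = 23.66
EU = 52.143 + 22.89 + 23.66
= 98.69


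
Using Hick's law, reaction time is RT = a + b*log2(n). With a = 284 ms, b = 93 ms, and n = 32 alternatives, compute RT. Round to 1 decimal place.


RT = 284 + 93 * log2(32)
log2(32) = 5.0
RT = 284 + 93 * 5.0
= 284 + 465.0
= 749.0 ms


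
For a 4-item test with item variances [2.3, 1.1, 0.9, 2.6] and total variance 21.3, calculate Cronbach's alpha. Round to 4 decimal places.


alpha = (k/(k-1)) * (1 - sum(s_i^2)/s_total^2)
sum(item variances) = 6.9
k/(k-1) = 4/3 = 1.333333
1 - 6.9/21.3 = 1 - 0.323944 = 0.676056
alpha = 1.333333 * 0.676056
= 0.9014


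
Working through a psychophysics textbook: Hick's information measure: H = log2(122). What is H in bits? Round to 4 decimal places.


H = log2(n)
H = log2(122)
= 6.9307


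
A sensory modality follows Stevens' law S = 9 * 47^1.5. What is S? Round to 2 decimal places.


S = 9 * 47^1.5
47^1.5 = 322.2158
S = 9 * 322.2158
= 2899.94


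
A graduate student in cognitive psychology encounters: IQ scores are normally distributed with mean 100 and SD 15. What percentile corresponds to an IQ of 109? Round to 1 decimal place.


z = (IQ - mean) / SD
z = (109 - 100) / 15 = 0.6
Percentile = Phi(0.6) * 100
Phi(0.6) = 0.725747
= 72.6


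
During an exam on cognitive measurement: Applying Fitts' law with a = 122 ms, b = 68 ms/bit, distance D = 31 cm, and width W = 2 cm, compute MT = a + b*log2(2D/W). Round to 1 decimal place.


MT = 122 + 68 * log2(2*31/2)
2D/W = 31.0
log2(31.0) = 4.9542
MT = 122 + 68 * 4.9542
= 458.9 ms


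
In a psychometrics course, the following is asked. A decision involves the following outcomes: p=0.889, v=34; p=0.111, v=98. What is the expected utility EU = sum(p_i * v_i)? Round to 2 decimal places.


EU = sum(p_i * v_i)
0.889 * 34 = 30.226
0.111 * 98 = 10.878
EU = 30.226 + 10.878
= 41.10


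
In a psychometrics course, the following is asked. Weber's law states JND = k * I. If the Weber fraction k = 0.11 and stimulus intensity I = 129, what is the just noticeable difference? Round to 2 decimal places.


JND = k * I
JND = 0.11 * 129
= 14.19


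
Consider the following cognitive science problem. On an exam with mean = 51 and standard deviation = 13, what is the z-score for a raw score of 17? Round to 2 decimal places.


z = (X - mu) / sigma
= (17 - 51) / 13
= -34 / 13
= -2.62


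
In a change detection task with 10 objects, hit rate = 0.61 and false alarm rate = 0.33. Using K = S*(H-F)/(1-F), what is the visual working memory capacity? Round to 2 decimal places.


K = S * (H - F) / (1 - F)
H - F = 0.28
1 - F = 0.67
K = 10 * 0.28 / 0.67
= 4.18


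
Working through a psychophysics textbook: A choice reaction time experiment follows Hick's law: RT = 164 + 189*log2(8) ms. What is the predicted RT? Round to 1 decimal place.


RT = 164 + 189 * log2(8)
log2(8) = 3.0
RT = 164 + 189 * 3.0
= 164 + 567.0
= 731.0 ms


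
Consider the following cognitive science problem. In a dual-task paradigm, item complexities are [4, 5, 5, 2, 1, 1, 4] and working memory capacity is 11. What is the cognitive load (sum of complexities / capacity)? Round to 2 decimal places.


Total complexity = 4 + 5 + 5 + 2 + 1 + 1 + 4 = 22
Load = total / capacity = 22 / 11
= 2.00


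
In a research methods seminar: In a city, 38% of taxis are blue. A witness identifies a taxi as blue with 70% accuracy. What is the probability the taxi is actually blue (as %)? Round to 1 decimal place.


P(blue | says blue) = P(says blue | blue)*P(blue) / [P(says blue | blue)*P(blue) + P(says blue | not blue)*P(not blue)]
Numerator = 0.7 * 0.38 = 0.266
False identification = 0.3 * 0.62 = 0.186
P = 0.266 / (0.266 + 0.186)
= 0.266 / 0.452
As percentage = 58.8


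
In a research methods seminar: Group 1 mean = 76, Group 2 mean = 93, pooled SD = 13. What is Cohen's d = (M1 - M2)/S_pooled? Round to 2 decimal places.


Cohen's d = (M1 - M2) / S_pooled
= (76 - 93) / 13
= -17 / 13
= -1.31


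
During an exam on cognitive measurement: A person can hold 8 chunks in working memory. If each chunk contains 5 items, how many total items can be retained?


Total items = chunks * items_per_chunk
= 8 * 5
= 40


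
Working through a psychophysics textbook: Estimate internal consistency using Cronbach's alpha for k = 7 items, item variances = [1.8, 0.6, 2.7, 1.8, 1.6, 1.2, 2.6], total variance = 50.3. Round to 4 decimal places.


alpha = (k/(k-1)) * (1 - sum(s_i^2)/s_total^2)
sum(item variances) = 12.3
k/(k-1) = 7/6 = 1.166667
1 - 12.3/50.3 = 1 - 0.244533 = 0.755467
alpha = 1.166667 * 0.755467
= 0.8814
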